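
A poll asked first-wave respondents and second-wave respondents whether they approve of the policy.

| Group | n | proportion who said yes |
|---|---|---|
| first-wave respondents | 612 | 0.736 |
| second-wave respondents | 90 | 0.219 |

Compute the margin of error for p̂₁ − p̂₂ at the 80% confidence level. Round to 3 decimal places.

0.060

Each SE is √(p̂(1−p̂)/n): √(0.7360·0.2640/612) = 0.01782 and √(0.2190·0.7810/90) = 0.04359.
SE(p̂₁ − p̂₂) = √(SE₁² + SE₂²) = √(0.0003175524 + 0.0019000881) = 0.04709, since the two samples are independent.
At 80% confidence z* = 1.282; margin = 1.282 × 0.04709 = 0.06037.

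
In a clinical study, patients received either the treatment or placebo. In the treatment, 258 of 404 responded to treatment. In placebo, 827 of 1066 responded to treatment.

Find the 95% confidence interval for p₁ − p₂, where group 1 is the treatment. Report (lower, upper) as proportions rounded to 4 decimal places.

Sample proportions: 258/404 = 0.6386, 827/1066 = 0.7758.
Each SE is √(p̂(1−p̂)/n): √(0.6386·0.3614/404) = 0.02390 and √(0.7758·0.2242/1066) = 0.01277.
SE(p̂₁ − p̂₂) = √(SE₁² + SE₂²) = √(0.00057121 + 0.0001630729) = 0.02710, since the two samples are independent.
At 95% confidence z* = 1.960; margin = 1.960 × 0.02710 = 0.05312.
The difference is 0.6386 − 0.7758 = -0.1372, so the interval is -0.1372 ± 0.05312 = (-0.1903, -0.0841).

(-0.1903, -0.0841)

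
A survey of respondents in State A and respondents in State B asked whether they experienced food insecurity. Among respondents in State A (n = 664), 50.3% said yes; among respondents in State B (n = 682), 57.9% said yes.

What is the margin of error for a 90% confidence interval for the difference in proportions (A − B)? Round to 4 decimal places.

0.0446

SE₁ = √(p̂₁(1−p̂₁)/n₁) = √(0.5030·0.4970/664) = 0.01940; SE₂ = √(0.5790·0.4210/682) = 0.01891.
Independent samples: SE of the difference = √(SE₁² + SE₂²) = √(0.00037636 + 0.0003575881) = 0.02709.
z* for 90% confidence is 1.645, so the margin of error is 1.645 × 0.02709 = 0.04456.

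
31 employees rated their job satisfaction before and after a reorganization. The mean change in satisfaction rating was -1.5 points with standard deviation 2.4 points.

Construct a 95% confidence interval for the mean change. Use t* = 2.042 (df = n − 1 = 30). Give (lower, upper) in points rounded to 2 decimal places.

Paired design: SE = s_d/√n = 2.4/√31 = 0.4311.
t* = 2.042; margin of error = 2.042 × 0.4311 = 0.8803.
-1.5 ± 0.8803 → (-2.38, -0.62).

(-2.38, -0.62)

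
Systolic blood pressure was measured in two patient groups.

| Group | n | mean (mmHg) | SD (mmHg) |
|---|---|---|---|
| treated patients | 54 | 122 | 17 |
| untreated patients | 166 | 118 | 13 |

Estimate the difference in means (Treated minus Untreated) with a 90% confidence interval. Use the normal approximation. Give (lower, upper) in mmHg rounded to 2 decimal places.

Standard errors of each mean: 17/√54 = 2.3134 and 13/√166 = 1.0090.
SE(x̄₁ − x̄₂) = √(2.3134² + 1.0090²) = 2.5239 for independent samples with unequal variances.
With z* = 1.645, the margin is 1.645 × 2.5239 = 4.1518.
x̄₁ − x̄₂ = 122 − 118 = 4.0000; the interval is 4.0000 ± 4.1518 = (-0.15, 8.15).

(-0.15, 8.15)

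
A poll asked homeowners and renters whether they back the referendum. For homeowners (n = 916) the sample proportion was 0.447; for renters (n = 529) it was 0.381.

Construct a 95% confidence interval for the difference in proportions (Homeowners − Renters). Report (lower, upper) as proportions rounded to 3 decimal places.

(0.014, 0.118)

Each SE is √(p̂(1−p̂)/n): √(0.4470·0.5530/916) = 0.01643 and √(0.3810·0.6190/529) = 0.02111.
SE(p̂₁ − p̂₂) = √(SE₁² + SE₂²) = √(0.0002699449 + 0.0004456321) = 0.02675, since the two samples are independent.
At 95% confidence z* = 1.960; margin = 1.960 × 0.02675 = 0.05243.
The difference is 0.4470 − 0.3810 = 0.0660, so the interval is 0.0660 ± 0.05243 = (0.014, 0.118).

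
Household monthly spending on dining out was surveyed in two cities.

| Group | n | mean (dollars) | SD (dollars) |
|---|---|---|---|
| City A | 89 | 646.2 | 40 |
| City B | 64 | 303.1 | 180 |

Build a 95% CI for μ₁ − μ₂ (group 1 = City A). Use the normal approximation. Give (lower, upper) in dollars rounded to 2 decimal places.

SE₁ = s₁/√n₁ = 40/√89 = 4.2400; SE₂ = 180/√64 = 22.5000.
Independent samples, unequal variances: SE_diff = √(SE₁² + SE₂²) = √(17.9776 + 506.25) = 22.8960.
z* = 1.960, so margin of error = 1.960 × 22.8960 = 44.8762.
Difference in means = 646.2 − 303.1 = 343.1000.
343.1000 ± 44.8762 → (298.22, 387.98).

(298.22, 387.98)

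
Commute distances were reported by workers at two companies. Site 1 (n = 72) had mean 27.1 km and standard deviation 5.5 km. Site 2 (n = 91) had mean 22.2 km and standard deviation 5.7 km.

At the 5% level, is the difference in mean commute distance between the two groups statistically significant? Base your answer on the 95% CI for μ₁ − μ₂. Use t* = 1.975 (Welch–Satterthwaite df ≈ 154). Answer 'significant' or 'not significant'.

significant

Standard errors of each mean: 5.5/√72 = 0.6482 and 5.7/√91 = 0.5975.
SE(x̄₁ − x̄₂) = √(0.6482² + 0.5975²) = 0.8816 for independent samples with unequal variances.
With t* = 1.975, the margin is 1.975 × 0.8816 = 1.7412.
x̄₁ − x̄₂ = 27.1 − 22.2 = 4.9000; the interval is 4.9000 ± 1.7412 = (3.1588, 6.6412).
The interval (3.1588, 6.6412) does not contain 0, so the difference is significant.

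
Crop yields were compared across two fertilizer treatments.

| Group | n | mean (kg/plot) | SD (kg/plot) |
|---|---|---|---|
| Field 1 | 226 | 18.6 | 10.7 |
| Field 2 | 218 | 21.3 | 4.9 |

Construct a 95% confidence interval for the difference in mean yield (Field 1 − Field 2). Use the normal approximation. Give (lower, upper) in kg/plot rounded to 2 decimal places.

Standard errors of each mean: 10.7/√226 = 0.7118 and 4.9/√218 = 0.3319.
SE(x̄₁ − x̄₂) = √(0.7118² + 0.3319²) = 0.7854 for independent samples with unequal variances.
With z* = 1.960, the margin is 1.960 × 0.7854 = 1.5394.
x̄₁ − x̄₂ = 18.6 − 21.3 = -2.7000; the interval is -2.7000 ± 1.5394 = (-4.24, -1.16).

(-4.24, -1.16)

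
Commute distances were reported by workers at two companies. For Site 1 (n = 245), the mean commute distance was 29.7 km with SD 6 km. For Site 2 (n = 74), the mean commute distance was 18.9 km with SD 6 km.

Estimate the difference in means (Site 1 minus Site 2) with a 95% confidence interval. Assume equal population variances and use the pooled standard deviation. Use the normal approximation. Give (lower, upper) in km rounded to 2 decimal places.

s_p = √[((n₁−1)s₁² + (n₂−1)s₂²)/(n₁+n₂−2)] = √[(244·6² + 73·6²)/317] = 6.0000.
SE = 6.0000·√(1/245 + 1/74) = 0.7959.
With z* = 1.960, margin = 1.960 × 0.7959 = 1.5600.
x̄₁ − x̄₂ = 29.7 − 18.9 = 10.8000; interval 10.8000 ± 1.5600 = (9.24, 12.36).

(9.24, 12.36)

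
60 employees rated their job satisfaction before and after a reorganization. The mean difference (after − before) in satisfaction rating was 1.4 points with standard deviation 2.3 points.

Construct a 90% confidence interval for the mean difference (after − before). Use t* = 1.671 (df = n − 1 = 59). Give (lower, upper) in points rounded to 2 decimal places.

(0.90, 1.90)

This is a matched-pairs design, so SE = s_d/√n = 2.3/√60 = 0.2969.
Margin = 1.671 × 0.2969 = 0.4961; the interval is 1.4 ± 0.4961 = (0.90, 1.90).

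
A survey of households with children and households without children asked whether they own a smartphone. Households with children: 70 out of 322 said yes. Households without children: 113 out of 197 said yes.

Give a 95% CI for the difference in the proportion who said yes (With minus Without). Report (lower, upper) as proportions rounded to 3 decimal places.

First, p̂₁ = 70/322 = 0.2174; p̂₂ = 113/197 = 0.5736.
The two standard errors are √(0.2174×0.7826/322) = 0.02299 and √(0.5736×0.4264/197) = 0.03524.
Because the samples are independent, SE_diff = √(0.02299² + 0.03524²) = 0.04208.
Using z* = 1.960 for 95%, ME = 1.960 × 0.04208 = 0.08248.
p̂₁ − p̂₂ = -0.3562; interval -0.3562 ± 0.08248 gives (-0.439, -0.274).

(-0.439, -0.274)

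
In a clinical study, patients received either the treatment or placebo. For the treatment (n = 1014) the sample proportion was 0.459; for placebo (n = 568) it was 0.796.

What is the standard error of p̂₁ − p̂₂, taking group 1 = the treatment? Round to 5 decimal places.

The two standard errors are √(0.4590×0.5410/1014) = 0.01565 and √(0.7960×0.2040/568) = 0.01691.
Because the samples are independent, SE_diff = √(0.01565² + 0.01691²) = 0.02304.

0.02304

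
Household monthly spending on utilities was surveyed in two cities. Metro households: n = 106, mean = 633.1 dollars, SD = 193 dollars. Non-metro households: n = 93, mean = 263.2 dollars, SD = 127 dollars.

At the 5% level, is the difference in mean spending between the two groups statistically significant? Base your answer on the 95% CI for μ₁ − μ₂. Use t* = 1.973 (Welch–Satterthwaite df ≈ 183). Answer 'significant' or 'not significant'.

significant

SE₁ = s₁/√n₁ = 193/√106 = 18.7458; SE₂ = 127/√93 = 13.1693.
Independent samples, unequal variances: SE_diff = √(SE₁² + SE₂²) = √(351.40501764 + 173.43046249) = 22.9093.
t* = 1.973, so margin of error = 1.973 × 22.9093 = 45.2000.
Difference in means = 633.1 − 263.2 = 369.9000.
369.9000 ± 45.2000 → (324.7000, 415.1000).
The interval (324.7000, 415.1000) does not contain 0, so the difference is significant.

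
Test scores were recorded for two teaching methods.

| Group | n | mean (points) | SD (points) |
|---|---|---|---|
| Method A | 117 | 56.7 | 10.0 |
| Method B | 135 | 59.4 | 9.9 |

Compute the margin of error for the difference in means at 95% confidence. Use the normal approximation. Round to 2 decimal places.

SE₁ = s₁/√n₁ = 10.0/√117 = 0.9245; SE₂ = 9.9/√135 = 0.8521.
Independent samples, unequal variances: SE_diff = √(SE₁² + SE₂²) = √(0.85470025 + 0.72607441) = 1.2573.
z* = 1.960, so margin of error = 1.960 × 1.2573 = 2.4643.

2.46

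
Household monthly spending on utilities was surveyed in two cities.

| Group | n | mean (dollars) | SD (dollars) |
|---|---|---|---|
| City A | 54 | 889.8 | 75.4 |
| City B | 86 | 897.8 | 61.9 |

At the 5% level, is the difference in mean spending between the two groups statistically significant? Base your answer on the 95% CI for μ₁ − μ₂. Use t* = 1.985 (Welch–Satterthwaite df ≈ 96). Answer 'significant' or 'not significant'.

not significant

Standard errors of each mean: 75.4/√54 = 10.2606 and 61.9/√86 = 6.6748.
SE(x̄₁ − x̄₂) = √(10.2606² + 6.6748²) = 12.2406 for independent samples with unequal variances.
With t* = 1.985, the margin is 1.985 × 12.2406 = 24.2976.
x̄₁ − x̄₂ = 889.8 − 897.8 = -8.0000; the interval is -8.0000 ± 24.2976 = (-32.2976, 16.2976).
The interval (-32.2976, 16.2976) contains 0, so the difference is not significant.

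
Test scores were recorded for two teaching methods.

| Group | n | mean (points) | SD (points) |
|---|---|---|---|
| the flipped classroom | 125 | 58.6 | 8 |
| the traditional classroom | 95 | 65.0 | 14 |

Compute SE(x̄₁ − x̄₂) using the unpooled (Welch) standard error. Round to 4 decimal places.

1.6047

Per-group SEs: s₁/√n₁ = 8/√125 = 0.7155, s₂/√n₂ = 14/√95 = 1.4364.
Unpooled SE of the difference: √(0.51194025 + 2.06324496) = 1.6047.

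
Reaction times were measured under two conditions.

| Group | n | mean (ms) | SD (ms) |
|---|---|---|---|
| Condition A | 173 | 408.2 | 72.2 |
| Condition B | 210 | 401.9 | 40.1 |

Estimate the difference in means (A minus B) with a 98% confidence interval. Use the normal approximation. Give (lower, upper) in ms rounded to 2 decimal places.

(-8.00, 20.60)

SE₁ = s₁/√n₁ = 72.2/√173 = 5.4893; SE₂ = 40.1/√210 = 2.7672.
Independent samples, unequal variances: SE_diff = √(SE₁² + SE₂²) = √(30.13241449 + 7.65739584) = 6.1473.
z* = 2.326, so margin of error = 2.326 × 6.1473 = 14.2986.
Difference in means = 408.2 − 401.9 = 6.3000.
6.3000 ± 14.2986 → (-8.00, 20.60).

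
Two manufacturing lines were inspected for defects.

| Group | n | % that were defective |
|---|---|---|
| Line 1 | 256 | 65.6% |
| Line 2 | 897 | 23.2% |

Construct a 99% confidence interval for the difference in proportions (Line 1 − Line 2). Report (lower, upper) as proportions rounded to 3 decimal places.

Each SE is √(p̂(1−p̂)/n): √(0.6560·0.3440/256) = 0.02969 and √(0.2320·0.7680/897) = 0.01409.
SE(p̂₁ − p̂₂) = √(SE₁² + SE₂²) = √(0.0008814961 + 0.0001985281) = 0.03286, since the two samples are independent.
At 99% confidence z* = 2.576; margin = 2.576 × 0.03286 = 0.08465.
The difference is 0.6560 − 0.2320 = 0.4240, so the interval is 0.4240 ± 0.08465 = (0.339, 0.509).

(0.339, 0.509)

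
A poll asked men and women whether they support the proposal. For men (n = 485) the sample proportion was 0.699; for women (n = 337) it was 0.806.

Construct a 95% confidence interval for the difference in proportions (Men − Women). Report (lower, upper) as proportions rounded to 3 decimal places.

(-0.166, -0.048)

Each SE is √(p̂(1−p̂)/n): √(0.6990·0.3010/485) = 0.02083 and √(0.8060·0.1940/337) = 0.02154.
SE(p̂₁ − p̂₂) = √(SE₁² + SE₂²) = √(0.0004338889 + 0.0004639716) = 0.02996, since the two samples are independent.
At 95% confidence z* = 1.960; margin = 1.960 × 0.02996 = 0.05872.
The difference is 0.6990 − 0.8060 = -0.1070, so the interval is -0.1070 ± 0.05872 = (-0.166, -0.048).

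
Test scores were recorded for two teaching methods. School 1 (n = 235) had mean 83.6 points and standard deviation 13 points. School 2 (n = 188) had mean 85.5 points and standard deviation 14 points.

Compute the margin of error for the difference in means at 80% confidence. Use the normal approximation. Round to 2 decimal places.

Standard errors of each mean: 13/√235 = 0.8480 and 14/√188 = 1.0211.
SE(x̄₁ − x̄₂) = √(0.8480² + 1.0211²) = 1.3273 for independent samples with unequal variances.
With z* = 1.282, the margin is 1.282 × 1.3273 = 1.7016.

1.70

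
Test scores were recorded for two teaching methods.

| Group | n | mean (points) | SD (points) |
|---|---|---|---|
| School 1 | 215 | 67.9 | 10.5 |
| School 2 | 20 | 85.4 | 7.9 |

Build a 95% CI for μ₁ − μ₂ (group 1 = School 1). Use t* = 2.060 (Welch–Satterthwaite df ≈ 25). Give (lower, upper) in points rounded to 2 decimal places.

SE₁ = s₁/√n₁ = 10.5/√215 = 0.7161; SE₂ = 7.9/√20 = 1.7665.
Independent samples, unequal variances: SE_diff = √(SE₁² + SE₂²) = √(0.51279921 + 3.12052225) = 1.9061.
t* = 2.060, so margin of error = 2.060 × 1.9061 = 3.9266.
Difference in means = 67.9 − 85.4 = -17.5000.
-17.5000 ± 3.9266 → (-21.43, -13.57).

(-21.43, -13.57)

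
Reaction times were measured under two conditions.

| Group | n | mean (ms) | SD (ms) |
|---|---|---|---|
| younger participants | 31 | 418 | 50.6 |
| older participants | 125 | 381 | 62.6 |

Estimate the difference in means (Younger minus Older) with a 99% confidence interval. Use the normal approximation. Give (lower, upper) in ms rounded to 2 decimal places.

SE₁ = s₁/√n₁ = 50.6/√31 = 9.0880; SE₂ = 62.6/√125 = 5.5991.
Independent samples, unequal variances: SE_diff = √(SE₁² + SE₂²) = √(82.591744 + 31.34992081) = 10.6743.
z* = 2.576, so margin of error = 2.576 × 10.6743 = 27.4970.
Difference in means = 418 − 381 = 37.0000.
37.0000 ± 27.4970 → (9.50, 64.50).

(9.50, 64.50)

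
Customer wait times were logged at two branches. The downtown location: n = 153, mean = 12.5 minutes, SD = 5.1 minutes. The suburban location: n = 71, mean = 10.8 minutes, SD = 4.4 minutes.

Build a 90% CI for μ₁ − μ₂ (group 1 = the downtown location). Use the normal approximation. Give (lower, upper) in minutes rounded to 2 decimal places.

Standard errors of each mean: 5.1/√153 = 0.4123 and 4.4/√71 = 0.5222.
SE(x̄₁ − x̄₂) = √(0.4123² + 0.5222²) = 0.6653 for independent samples with unequal variances.
With z* = 1.645, the margin is 1.645 × 0.6653 = 1.0944.
x̄₁ − x̄₂ = 12.5 − 10.8 = 1.7000; the interval is 1.7000 ± 1.0944 = (0.61, 2.79).

(0.61, 2.79)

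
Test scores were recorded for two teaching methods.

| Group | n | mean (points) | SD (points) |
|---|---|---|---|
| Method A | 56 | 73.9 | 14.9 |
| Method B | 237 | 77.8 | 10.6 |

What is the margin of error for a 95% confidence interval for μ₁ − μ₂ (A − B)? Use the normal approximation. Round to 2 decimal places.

SE₁ = s₁/√n₁ = 14.9/√56 = 1.9911; SE₂ = 10.6/√237 = 0.6885.
Independent samples, unequal variances: SE_diff = √(SE₁² + SE₂²) = √(3.96447921 + 0.47403225) = 2.1068.
z* = 1.960, so margin of error = 1.960 × 2.1068 = 4.1293.

4.13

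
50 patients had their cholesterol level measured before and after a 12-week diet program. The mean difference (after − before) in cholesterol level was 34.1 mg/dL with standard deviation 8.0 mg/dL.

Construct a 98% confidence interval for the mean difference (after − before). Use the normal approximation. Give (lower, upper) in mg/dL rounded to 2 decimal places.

(31.47, 36.73)

Paired design: SE = s_d/√n = 8.0/√50 = 1.1314.
z* = 2.326; margin of error = 2.326 × 1.1314 = 2.6316.
34.1 ± 2.6316 → (31.47, 36.73).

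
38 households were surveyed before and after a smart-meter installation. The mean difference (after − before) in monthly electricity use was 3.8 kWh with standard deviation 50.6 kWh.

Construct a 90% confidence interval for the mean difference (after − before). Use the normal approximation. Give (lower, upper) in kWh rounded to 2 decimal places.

Paired design: SE = s_d/√n = 50.6/√38 = 8.2084.
z* = 1.645; margin of error = 1.645 × 8.2084 = 13.5028.
3.8 ± 13.5028 → (-9.70, 17.30).

(-9.70, 17.30)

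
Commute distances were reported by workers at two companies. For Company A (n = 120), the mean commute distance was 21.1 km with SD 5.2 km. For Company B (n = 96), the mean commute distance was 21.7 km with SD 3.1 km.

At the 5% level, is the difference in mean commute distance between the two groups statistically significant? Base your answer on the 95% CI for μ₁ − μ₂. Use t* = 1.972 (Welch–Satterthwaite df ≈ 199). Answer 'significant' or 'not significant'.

Per-group SEs: s₁/√n₁ = 5.2/√120 = 0.4747, s₂/√n₂ = 3.1/√96 = 0.3164.
Unpooled SE of the difference: √(0.22534009 + 0.10010896) = 0.5705.
Margin of error = t* · SE = 1.972 × 0.5705 = 1.1250.
x̄₁ − x̄₂ = 21.1 − 21.7 = -0.6000.
CI: -0.6000 ± 1.1250 = (-1.7250, 0.5250).
The interval (-1.7250, 0.5250) contains 0, so the difference is not significant.

not significant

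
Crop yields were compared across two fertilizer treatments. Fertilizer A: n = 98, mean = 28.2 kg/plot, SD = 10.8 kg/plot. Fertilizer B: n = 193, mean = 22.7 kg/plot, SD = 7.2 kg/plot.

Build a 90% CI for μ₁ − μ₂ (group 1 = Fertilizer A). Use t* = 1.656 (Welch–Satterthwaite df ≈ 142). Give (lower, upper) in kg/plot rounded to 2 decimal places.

SE₁ = s₁/√n₁ = 10.8/√98 = 1.0910; SE₂ = 7.2/√193 = 0.5183.
Independent samples, unequal variances: SE_diff = √(SE₁² + SE₂²) = √(1.190281 + 0.26863489) = 1.2079.
t* = 1.656, so margin of error = 1.656 × 1.2079 = 2.0003.
Difference in means = 28.2 − 22.7 = 5.5000.
5.5000 ± 2.0003 → (3.50, 7.50).

(3.50, 7.50)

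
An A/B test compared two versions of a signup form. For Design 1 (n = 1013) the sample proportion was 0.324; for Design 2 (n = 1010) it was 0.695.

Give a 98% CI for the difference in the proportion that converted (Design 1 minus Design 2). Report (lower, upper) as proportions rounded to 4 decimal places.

(-0.4190, -0.3230)

Each SE is √(p̂(1−p̂)/n): √(0.3240·0.6760/1013) = 0.01470 and √(0.6950·0.3050/1010) = 0.01449.
SE(p̂₁ − p̂₂) = √(SE₁² + SE₂²) = √(0.00021609 + 0.0002099601) = 0.02064, since the two samples are independent.
At 98% confidence z* = 2.326; margin = 2.326 × 0.02064 = 0.04801.
The difference is 0.3240 − 0.6950 = -0.3710, so the interval is -0.3710 ± 0.04801 = (-0.4190, -0.3230).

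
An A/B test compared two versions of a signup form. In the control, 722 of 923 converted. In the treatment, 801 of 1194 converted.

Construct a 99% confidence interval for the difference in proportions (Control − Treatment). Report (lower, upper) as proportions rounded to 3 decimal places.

(0.062, 0.161)

Sample proportions: 722/923 = 0.7822, 801/1194 = 0.6709.
Each SE is √(p̂(1−p̂)/n): √(0.7822·0.2178/923) = 0.01359 and √(0.6709·0.3291/1194) = 0.01360.
SE(p̂₁ − p̂₂) = √(SE₁² + SE₂²) = √(0.0001846881 + 0.00018496) = 0.01923, since the two samples are independent.
At 99% confidence z* = 2.576; margin = 2.576 × 0.01923 = 0.04954.
The difference is 0.7822 − 0.6709 = 0.1113, so the interval is 0.1113 ± 0.04954 = (0.062, 0.161).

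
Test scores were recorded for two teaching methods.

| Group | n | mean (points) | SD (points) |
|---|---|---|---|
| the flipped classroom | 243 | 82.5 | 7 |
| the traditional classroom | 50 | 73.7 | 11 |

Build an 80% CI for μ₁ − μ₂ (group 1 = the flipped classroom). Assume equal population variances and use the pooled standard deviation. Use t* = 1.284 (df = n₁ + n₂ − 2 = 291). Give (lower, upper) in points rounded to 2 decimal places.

Pooled variance s_p² = [242·7² + 49·11²] / (243+50−2) = 61.1237, so s_p = 7.8182.
SE_diff = s_p·√(1/n₁ + 1/n₂) = 7.8182·√(1/243 + 1/50) = 1.2141.
t* = 1.284; margin = 1.284 × 1.2141 = 1.5589.
Difference = 82.5 − 73.7 = 8.8000.
8.8000 ± 1.5589 → (7.24, 10.36).

(7.24, 10.36)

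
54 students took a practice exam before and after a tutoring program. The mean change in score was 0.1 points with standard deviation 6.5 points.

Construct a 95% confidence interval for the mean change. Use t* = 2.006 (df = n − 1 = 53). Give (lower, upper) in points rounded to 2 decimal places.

Paired design: SE = s_d/√n = 6.5/√54 = 0.8845.
t* = 2.006; margin of error = 2.006 × 0.8845 = 1.7743.
0.1 ± 1.7743 → (-1.67, 1.87).

(-1.67, 1.87)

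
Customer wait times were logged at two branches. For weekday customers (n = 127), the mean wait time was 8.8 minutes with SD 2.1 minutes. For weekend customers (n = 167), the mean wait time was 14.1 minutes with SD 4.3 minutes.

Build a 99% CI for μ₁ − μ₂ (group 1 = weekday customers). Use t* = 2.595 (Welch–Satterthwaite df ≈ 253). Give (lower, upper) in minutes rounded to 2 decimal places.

Per-group SEs: s₁/√n₁ = 2.1/√127 = 0.1863, s₂/√n₂ = 4.3/√167 = 0.3327.
Unpooled SE of the difference: √(0.03470769 + 0.11068929) = 0.3813.
Margin of error = t* · SE = 2.595 × 0.3813 = 0.9895.
x̄₁ − x̄₂ = 8.8 − 14.1 = -5.3000.
CI: -5.3000 ± 0.9895 = (-6.29, -4.31).

(-6.29, -4.31)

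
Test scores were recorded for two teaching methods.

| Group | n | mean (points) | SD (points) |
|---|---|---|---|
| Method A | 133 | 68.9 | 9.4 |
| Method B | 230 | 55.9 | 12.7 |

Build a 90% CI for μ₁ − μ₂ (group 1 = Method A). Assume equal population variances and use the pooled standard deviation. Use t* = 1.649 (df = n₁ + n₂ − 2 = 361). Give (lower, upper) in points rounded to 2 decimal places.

Pooled variance s_p² = [132·9.4² + 229·12.7²] / (133+230−2) = 134.6231, so s_p = 11.6027.
SE_diff = s_p·√(1/n₁ + 1/n₂) = 11.6027·√(1/133 + 1/230) = 1.2639.
t* = 1.649; margin = 1.649 × 1.2639 = 2.0842.
Difference = 68.9 − 55.9 = 13.0000.
13.0000 ± 2.0842 → (10.92, 15.08).

(10.92, 15.08)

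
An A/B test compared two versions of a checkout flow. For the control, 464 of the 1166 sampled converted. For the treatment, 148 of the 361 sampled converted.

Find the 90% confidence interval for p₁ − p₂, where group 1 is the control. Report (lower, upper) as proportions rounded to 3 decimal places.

(-0.061, 0.037)

p̂₁ = 464/1166 = 0.3979 and p̂₂ = 148/361 = 0.4100.
SE₁ = √(p̂₁(1−p̂₁)/n₁) = √(0.3979·0.6021/1166) = 0.01433; SE₂ = √(0.4100·0.5900/361) = 0.02589.
Independent samples: SE of the difference = √(SE₁² + SE₂²) = √(0.0002053489 + 0.0006702921) = 0.02959.
z* for 90% confidence is 1.645, so the margin of error is 1.645 × 0.02959 = 0.04868.
Point estimate p̂₁ − p̂₂ = 0.3979 − 0.4100 = -0.0121.
-0.0121 ± 0.04868 → (-0.061, 0.037).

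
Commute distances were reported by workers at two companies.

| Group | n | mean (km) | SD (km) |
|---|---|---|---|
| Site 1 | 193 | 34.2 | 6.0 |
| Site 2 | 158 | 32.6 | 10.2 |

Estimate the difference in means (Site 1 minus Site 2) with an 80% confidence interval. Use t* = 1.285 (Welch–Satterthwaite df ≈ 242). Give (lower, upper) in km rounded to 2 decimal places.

(0.42, 2.78)

Per-group SEs: s₁/√n₁ = 6.0/√193 = 0.4319, s₂/√n₂ = 10.2/√158 = 0.8115.
Unpooled SE of the difference: √(0.18653761 + 0.65853225) = 0.9193.
Margin of error = t* · SE = 1.285 × 0.9193 = 1.1813.
x̄₁ − x̄₂ = 34.2 − 32.6 = 1.6000.
CI: 1.6000 ± 1.1813 = (0.42, 2.78).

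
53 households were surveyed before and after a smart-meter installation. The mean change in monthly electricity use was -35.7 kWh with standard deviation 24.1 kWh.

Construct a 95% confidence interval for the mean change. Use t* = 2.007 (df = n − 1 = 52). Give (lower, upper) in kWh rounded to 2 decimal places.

(-42.34, -29.06)

This is a matched-pairs design, so SE = s_d/√n = 24.1/√53 = 3.3104.
Margin = 2.007 × 3.3104 = 6.6440; the interval is -35.7 ± 6.6440 = (-42.34, -29.06).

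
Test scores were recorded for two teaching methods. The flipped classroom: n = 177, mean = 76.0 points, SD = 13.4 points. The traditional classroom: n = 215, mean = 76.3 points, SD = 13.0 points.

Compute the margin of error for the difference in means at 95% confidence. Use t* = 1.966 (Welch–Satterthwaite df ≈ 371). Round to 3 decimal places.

Standard errors of each mean: 13.4/√177 = 1.0072 and 13.0/√215 = 0.8866.
SE(x̄₁ − x̄₂) = √(1.0072² + 0.8866²) = 1.3418 for independent samples with unequal variances.
With t* = 1.966, the margin is 1.966 × 1.3418 = 2.6380.

2.638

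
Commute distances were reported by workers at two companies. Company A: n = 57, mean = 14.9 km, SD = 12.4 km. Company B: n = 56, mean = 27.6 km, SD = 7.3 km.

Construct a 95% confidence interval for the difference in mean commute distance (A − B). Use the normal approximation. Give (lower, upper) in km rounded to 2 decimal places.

(-16.44, -8.96)

Per-group SEs: s₁/√n₁ = 12.4/√57 = 1.6424, s₂/√n₂ = 7.3/√56 = 0.9755.
Unpooled SE of the difference: √(2.69747776 + 0.95160025) = 1.9103.
Margin of error = z* · SE = 1.960 × 1.9103 = 3.7442.
x̄₁ − x̄₂ = 14.9 − 27.6 = -12.7000.
CI: -12.7000 ± 3.7442 = (-16.44, -8.96).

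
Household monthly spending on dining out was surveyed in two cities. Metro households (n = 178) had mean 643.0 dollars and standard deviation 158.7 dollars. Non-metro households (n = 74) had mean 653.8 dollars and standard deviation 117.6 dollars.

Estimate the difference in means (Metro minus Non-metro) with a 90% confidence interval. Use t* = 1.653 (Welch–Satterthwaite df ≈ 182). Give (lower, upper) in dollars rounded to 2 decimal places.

Per-group SEs: s₁/√n₁ = 158.7/√178 = 11.8951, s₂/√n₂ = 117.6/√74 = 13.6707.
Unpooled SE of the difference: √(141.49340401 + 186.88803849) = 18.1213.
Margin of error = t* · SE = 1.653 × 18.1213 = 29.9545.
x̄₁ − x̄₂ = 643.0 − 653.8 = -10.8000.
CI: -10.8000 ± 29.9545 = (-40.75, 19.15).

(-40.75, 19.15)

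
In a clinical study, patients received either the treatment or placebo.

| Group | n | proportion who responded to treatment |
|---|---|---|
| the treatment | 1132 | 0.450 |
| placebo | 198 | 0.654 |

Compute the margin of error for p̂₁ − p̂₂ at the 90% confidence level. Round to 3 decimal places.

0.061

The two standard errors are √(0.4500×0.5500/1132) = 0.01479 and √(0.6540×0.3460/198) = 0.03381.
Because the samples are independent, SE_diff = √(0.01479² + 0.03381²) = 0.03690.
Using z* = 1.645 for 90%, ME = 1.645 × 0.03690 = 0.06070.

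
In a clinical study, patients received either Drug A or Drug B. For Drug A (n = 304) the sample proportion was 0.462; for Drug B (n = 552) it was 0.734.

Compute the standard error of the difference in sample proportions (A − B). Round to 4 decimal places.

0.0342

Each SE is √(p̂(1−p̂)/n): √(0.4620·0.5380/304) = 0.02859 and √(0.7340·0.2660/552) = 0.01881.
SE(p̂₁ − p̂₂) = √(SE₁² + SE₂²) = √(0.0008173881 + 0.0003538161) = 0.03422, since the two samples are independent.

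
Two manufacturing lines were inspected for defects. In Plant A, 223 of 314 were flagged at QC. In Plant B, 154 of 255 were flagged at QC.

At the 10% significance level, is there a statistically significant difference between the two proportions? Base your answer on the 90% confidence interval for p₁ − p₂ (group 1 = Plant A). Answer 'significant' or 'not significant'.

significant

Sample proportions: 223/314 = 0.7102, 154/255 = 0.6039.
Each SE is √(p̂(1−p̂)/n): √(0.7102·0.2898/314) = 0.02560 and √(0.6039·0.3961/255) = 0.03063.
SE(p̂₁ − p̂₂) = √(SE₁² + SE₂²) = √(0.00065536 + 0.0009381969) = 0.03992, since the two samples are independent.
At 90% confidence z* = 1.645; margin = 1.645 × 0.03992 = 0.06567.
The difference is 0.7102 − 0.6039 = 0.1063, so the interval is 0.1063 ± 0.06567 = (0.04063, 0.17197).
The interval (0.04063, 0.17197) does not contain 0, so the difference is significant.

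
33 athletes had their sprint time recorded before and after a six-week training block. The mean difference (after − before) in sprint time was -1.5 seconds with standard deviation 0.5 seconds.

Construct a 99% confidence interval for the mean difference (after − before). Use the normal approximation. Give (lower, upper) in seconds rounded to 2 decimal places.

This is a matched-pairs design, so SE = s_d/√n = 0.5/√33 = 0.0870.
Margin = 2.576 × 0.0870 = 0.2241; the interval is -1.5 ± 0.2241 = (-1.72, -1.28).

(-1.72, -1.28)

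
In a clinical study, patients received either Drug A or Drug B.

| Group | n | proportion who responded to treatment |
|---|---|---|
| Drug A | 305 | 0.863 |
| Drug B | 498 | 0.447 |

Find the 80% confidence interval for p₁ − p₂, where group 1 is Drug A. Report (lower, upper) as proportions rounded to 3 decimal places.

The two standard errors are √(0.8630×0.1370/305) = 0.01969 and √(0.4470×0.5530/498) = 0.02228.
Because the samples are independent, SE_diff = √(0.01969² + 0.02228²) = 0.02973.
Using z* = 1.282 for 80%, ME = 1.282 × 0.02973 = 0.03811.
p̂₁ − p̂₂ = 0.4160; interval 0.4160 ± 0.03811 gives (0.378, 0.454).

(0.378, 0.454)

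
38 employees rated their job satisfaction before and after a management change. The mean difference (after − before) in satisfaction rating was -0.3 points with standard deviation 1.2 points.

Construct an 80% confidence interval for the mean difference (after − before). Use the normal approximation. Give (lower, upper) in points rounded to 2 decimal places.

(-0.55, -0.05)

Paired design: SE = s_d/√n = 1.2/√38 = 0.1947.
z* = 1.282; margin of error = 1.282 × 0.1947 = 0.2496.
-0.3 ± 0.2496 → (-0.55, -0.05).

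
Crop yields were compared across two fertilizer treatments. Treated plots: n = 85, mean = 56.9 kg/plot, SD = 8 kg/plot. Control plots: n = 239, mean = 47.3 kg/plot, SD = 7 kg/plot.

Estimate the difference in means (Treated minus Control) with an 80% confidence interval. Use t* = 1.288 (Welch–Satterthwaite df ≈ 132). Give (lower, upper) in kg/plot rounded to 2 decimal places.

Per-group SEs: s₁/√n₁ = 8/√85 = 0.8677, s₂/√n₂ = 7/√239 = 0.4528.
Unpooled SE of the difference: √(0.75290329 + 0.20502784) = 0.9787.
Margin of error = t* · SE = 1.288 × 0.9787 = 1.2606.
x̄₁ − x̄₂ = 56.9 − 47.3 = 9.6000.
CI: 9.6000 ± 1.2606 = (8.34, 10.86).

(8.34, 10.86)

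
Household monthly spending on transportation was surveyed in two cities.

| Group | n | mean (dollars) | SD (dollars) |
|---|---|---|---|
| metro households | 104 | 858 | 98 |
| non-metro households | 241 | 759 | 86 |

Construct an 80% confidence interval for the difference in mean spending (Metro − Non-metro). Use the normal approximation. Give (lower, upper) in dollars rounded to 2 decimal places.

(84.78, 113.22)

Per-group SEs: s₁/√n₁ = 98/√104 = 9.6097, s₂/√n₂ = 86/√241 = 5.5397.
Unpooled SE of the difference: √(92.34633409 + 30.68827609) = 11.0921.
Margin of error = z* · SE = 1.282 × 11.0921 = 14.2201.
x̄₁ − x̄₂ = 858 − 759 = 99.0000.
CI: 99.0000 ± 14.2201 = (84.78, 113.22).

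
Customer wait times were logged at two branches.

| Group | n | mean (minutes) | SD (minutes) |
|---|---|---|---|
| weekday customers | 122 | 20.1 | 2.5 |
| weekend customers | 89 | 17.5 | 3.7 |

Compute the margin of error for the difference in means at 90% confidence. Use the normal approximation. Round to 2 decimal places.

SE₁ = s₁/√n₁ = 2.5/√122 = 0.2263; SE₂ = 3.7/√89 = 0.3922.
Independent samples, unequal variances: SE_diff = √(SE₁² + SE₂²) = √(0.05121169 + 0.15382084) = 0.4528.
z* = 1.645, so margin of error = 1.645 × 0.4528 = 0.7449.

0.74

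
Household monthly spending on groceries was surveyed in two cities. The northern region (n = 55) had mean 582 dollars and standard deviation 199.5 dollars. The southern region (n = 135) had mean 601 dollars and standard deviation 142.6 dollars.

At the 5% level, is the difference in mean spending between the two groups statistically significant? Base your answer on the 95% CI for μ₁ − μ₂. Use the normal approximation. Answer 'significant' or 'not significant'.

not significant

Standard errors of each mean: 199.5/√55 = 26.9006 and 142.6/√135 = 12.2731.
SE(x̄₁ − x̄₂) = √(26.9006² + 12.2731²) = 29.5681 for independent samples with unequal variances.
With z* = 1.960, the margin is 1.960 × 29.5681 = 57.9535.
x̄₁ − x̄₂ = 582 − 601 = -19.0000; the interval is -19.0000 ± 57.9535 = (-76.9535, 38.9535).
The interval (-76.9535, 38.9535) contains 0, so the difference is not significant.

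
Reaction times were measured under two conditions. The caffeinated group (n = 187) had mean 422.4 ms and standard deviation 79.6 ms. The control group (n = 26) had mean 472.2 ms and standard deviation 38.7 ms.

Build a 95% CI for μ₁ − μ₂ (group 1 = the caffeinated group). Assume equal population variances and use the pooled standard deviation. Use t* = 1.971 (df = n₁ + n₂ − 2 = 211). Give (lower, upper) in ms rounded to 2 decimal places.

Pooled variance s_p² = [186·79.6² + 25·38.7²] / (187+26−2) = 5762.8816, so s_p = 75.9136.
SE_diff = s_p·√(1/n₁ + 1/n₂) = 75.9136·√(1/187 + 1/26) = 15.8892.
t* = 1.971; margin = 1.971 × 15.8892 = 31.3176.
Difference = 422.4 − 472.2 = -49.8000.
-49.8000 ± 31.3176 → (-81.12, -18.48).

(-81.12, -18.48)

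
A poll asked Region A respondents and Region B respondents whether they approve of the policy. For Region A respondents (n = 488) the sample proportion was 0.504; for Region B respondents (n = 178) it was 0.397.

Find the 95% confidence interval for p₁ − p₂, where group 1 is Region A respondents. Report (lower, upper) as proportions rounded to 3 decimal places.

(0.023, 0.191)

The two standard errors are √(0.5040×0.4960/488) = 0.02263 and √(0.3970×0.6030/178) = 0.03667.
Because the samples are independent, SE_diff = √(0.02263² + 0.03667²) = 0.04309.
Using z* = 1.960 for 95%, ME = 1.960 × 0.04309 = 0.08446.
p̂₁ − p̂₂ = 0.1070; interval 0.1070 ± 0.08446 gives (0.023, 0.191).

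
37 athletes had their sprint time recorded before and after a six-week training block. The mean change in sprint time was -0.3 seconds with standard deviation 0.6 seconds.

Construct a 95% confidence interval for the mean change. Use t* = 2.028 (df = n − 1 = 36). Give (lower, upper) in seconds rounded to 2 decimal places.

Paired design: SE = s_d/√n = 0.6/√37 = 0.0986.
t* = 2.028; margin of error = 2.028 × 0.0986 = 0.2000.
-0.3 ± 0.2000 → (-0.50, -0.10).

(-0.50, -0.10)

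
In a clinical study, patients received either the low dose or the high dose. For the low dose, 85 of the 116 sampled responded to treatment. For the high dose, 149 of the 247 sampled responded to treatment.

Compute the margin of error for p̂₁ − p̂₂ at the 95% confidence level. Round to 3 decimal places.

0.101

First, p̂₁ = 85/116 = 0.7328; p̂₂ = 149/247 = 0.6032.
The two standard errors are √(0.7328×0.2672/116) = 0.04108 and √(0.6032×0.3968/247) = 0.03113.
Because the samples are independent, SE_diff = √(0.04108² + 0.03113²) = 0.05154.
Using z* = 1.960 for 95%, ME = 1.960 × 0.05154 = 0.10102.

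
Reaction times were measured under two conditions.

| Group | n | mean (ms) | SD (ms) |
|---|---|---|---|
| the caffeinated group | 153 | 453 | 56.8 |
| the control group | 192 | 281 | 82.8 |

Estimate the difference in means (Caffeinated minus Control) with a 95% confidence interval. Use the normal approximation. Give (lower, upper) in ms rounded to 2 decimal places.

(157.23, 186.77)

Per-group SEs: s₁/√n₁ = 56.8/√153 = 4.5920, s₂/√n₂ = 82.8/√192 = 5.9756.
Unpooled SE of the difference: √(21.086464 + 35.70779536) = 7.5362.
Margin of error = z* · SE = 1.960 × 7.5362 = 14.7710.
x̄₁ − x̄₂ = 453 − 281 = 172.0000.
CI: 172.0000 ± 14.7710 = (157.23, 186.77).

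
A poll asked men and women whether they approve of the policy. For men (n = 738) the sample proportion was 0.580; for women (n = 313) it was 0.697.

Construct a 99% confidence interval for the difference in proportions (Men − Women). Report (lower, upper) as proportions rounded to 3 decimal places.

(-0.199, -0.035)

SE₁ = √(p̂₁(1−p̂₁)/n₁) = √(0.5800·0.4200/738) = 0.01817; SE₂ = √(0.6970·0.3030/313) = 0.02598.
Independent samples: SE of the difference = √(SE₁² + SE₂²) = √(0.0003301489 + 0.0006749604) = 0.03170.
z* for 99% confidence is 2.576, so the margin of error is 2.576 × 0.03170 = 0.08166.
Point estimate p̂₁ − p̂₂ = 0.5800 − 0.6970 = -0.1170.
-0.1170 ± 0.08166 → (-0.199, -0.035).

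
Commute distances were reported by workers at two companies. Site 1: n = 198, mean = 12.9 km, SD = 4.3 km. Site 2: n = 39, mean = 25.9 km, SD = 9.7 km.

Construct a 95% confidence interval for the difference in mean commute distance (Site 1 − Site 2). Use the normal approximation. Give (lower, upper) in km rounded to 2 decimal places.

Standard errors of each mean: 4.3/√198 = 0.3056 and 9.7/√39 = 1.5532.
SE(x̄₁ − x̄₂) = √(0.3056² + 1.5532²) = 1.5830 for independent samples with unequal variances.
With z* = 1.960, the margin is 1.960 × 1.5830 = 3.1027.
x̄₁ − x̄₂ = 12.9 − 25.9 = -13.0000; the interval is -13.0000 ± 3.1027 = (-16.10, -9.90).

(-16.10, -9.90)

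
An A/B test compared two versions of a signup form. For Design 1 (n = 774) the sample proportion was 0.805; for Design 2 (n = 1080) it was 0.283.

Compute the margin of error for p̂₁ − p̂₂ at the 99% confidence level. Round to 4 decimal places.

Each SE is √(p̂(1−p̂)/n): √(0.8050·0.1950/774) = 0.01424 and √(0.2830·0.7170/1080) = 0.01371.
SE(p̂₁ − p̂₂) = √(SE₁² + SE₂²) = √(0.0002027776 + 0.0001879641) = 0.01977, since the two samples are independent.
At 99% confidence z* = 2.576; margin = 2.576 × 0.01977 = 0.05093.

0.0509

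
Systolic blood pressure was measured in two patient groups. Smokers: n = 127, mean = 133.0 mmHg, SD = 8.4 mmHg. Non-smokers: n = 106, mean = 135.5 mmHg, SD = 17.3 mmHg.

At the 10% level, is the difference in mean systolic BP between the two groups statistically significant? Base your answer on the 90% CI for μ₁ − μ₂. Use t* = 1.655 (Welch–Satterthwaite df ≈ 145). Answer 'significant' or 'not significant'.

Per-group SEs: s₁/√n₁ = 8.4/√127 = 0.7454, s₂/√n₂ = 17.3/√106 = 1.6803.
Unpooled SE of the difference: √(0.55562116 + 2.82340809) = 1.8382.
Margin of error = t* · SE = 1.655 × 1.8382 = 3.0422.
x̄₁ − x̄₂ = 133.0 − 135.5 = -2.5000.
CI: -2.5000 ± 3.0422 = (-5.5422, 0.5422).
The interval (-5.5422, 0.5422) contains 0, so the difference is not significant.

not significant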